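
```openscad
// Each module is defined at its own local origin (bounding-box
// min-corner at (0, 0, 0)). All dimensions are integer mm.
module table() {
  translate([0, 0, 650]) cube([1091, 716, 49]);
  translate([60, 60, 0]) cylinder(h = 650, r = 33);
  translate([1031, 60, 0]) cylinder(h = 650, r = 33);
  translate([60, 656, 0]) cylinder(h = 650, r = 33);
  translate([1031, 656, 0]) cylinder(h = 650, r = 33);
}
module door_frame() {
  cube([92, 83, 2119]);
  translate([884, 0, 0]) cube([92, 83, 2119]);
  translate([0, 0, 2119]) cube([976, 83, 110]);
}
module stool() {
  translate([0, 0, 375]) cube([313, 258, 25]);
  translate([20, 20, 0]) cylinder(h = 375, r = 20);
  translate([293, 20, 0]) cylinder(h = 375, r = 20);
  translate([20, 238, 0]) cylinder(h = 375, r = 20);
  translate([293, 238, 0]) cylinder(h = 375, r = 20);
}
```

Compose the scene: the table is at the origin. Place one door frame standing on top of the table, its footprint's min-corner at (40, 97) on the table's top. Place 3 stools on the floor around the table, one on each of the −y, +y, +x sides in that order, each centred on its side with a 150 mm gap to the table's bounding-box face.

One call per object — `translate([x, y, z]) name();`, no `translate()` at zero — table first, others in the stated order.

table();
translate([40, 97, 699]) door_frame();
translate([389, -408, 0]) stool();
translate([389, 866, 0]) stool();
translate([1241, 229, 0]) stool();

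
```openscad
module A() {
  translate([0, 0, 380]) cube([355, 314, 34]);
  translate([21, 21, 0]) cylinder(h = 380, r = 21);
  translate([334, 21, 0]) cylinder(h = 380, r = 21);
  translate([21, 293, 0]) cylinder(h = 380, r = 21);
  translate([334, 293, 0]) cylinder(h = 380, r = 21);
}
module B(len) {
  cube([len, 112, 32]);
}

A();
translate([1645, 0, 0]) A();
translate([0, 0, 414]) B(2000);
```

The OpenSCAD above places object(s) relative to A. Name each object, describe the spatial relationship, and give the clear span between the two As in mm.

A is a stool. B is a beam. A beam spans the tops of two stools. The clear span between the two stools is 1290 mm.

Second stool starts at x = 1645; first ends at x = 355; clear span = 1645 − 355 = 1290 mm.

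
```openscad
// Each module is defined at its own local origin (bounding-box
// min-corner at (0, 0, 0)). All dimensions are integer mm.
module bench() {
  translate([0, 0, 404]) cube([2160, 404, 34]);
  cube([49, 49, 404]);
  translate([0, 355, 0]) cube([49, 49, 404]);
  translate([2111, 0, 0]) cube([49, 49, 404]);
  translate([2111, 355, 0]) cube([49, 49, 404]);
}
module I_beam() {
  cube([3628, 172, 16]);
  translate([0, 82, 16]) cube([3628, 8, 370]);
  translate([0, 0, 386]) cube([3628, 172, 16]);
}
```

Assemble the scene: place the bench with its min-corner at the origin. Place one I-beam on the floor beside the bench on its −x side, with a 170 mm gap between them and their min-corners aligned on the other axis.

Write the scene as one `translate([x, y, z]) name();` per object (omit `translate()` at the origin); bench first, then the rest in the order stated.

bench();
translate([-3798, 0, 0]) I_beam();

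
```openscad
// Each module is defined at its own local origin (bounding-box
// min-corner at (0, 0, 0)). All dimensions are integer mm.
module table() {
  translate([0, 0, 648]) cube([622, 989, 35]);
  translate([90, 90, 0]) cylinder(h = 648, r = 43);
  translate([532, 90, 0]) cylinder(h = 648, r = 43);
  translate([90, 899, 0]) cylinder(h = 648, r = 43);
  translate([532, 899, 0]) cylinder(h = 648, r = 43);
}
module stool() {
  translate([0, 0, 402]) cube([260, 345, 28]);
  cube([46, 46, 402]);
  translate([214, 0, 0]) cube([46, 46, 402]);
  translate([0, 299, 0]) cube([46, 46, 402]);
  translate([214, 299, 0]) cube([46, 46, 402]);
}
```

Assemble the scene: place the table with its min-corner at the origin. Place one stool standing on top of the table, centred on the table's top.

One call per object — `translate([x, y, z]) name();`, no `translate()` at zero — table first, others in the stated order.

table();
translate([181, 322, 683]) stool();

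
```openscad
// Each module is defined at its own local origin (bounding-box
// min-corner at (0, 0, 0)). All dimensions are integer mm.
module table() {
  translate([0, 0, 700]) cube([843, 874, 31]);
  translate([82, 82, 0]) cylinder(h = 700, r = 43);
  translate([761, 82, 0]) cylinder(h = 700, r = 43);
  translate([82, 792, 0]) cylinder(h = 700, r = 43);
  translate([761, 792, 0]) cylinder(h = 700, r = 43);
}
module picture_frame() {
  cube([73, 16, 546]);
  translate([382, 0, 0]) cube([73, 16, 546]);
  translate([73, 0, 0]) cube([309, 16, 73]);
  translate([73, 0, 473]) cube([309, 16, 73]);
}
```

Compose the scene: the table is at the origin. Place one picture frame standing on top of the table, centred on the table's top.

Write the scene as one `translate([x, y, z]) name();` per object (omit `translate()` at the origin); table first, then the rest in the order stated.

table();
translate([194, 429, 731]) picture_frame();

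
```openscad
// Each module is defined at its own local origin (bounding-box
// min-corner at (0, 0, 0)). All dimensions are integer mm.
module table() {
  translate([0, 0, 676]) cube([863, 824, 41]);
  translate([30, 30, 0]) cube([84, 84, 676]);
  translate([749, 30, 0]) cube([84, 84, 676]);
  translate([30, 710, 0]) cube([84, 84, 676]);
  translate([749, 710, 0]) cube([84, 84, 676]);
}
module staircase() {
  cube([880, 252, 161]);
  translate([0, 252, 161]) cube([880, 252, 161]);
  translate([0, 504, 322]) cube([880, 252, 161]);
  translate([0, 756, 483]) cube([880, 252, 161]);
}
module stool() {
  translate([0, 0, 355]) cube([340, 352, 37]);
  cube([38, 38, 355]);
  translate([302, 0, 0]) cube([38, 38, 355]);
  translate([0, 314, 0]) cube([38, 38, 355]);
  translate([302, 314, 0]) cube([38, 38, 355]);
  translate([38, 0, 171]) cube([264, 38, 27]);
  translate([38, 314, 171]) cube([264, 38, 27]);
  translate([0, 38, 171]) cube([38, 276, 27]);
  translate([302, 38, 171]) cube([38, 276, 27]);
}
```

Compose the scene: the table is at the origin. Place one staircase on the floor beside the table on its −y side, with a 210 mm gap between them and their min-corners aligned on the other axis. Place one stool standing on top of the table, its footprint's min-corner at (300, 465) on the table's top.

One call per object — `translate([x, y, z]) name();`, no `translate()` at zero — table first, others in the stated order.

table();
translate([0, -1218, 0]) staircase();
translate([300, 465, 717]) stool();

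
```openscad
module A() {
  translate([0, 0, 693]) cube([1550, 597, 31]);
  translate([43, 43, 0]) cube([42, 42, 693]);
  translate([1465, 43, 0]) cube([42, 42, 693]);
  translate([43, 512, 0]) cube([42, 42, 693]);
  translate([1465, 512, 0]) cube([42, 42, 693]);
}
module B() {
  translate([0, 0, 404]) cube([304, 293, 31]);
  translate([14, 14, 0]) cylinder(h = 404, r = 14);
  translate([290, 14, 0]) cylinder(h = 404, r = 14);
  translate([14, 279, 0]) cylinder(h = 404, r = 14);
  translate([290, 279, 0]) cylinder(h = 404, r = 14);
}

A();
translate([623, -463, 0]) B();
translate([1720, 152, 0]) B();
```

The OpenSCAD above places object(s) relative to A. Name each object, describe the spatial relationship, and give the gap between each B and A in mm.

Each stool's nearest face is 170 mm from the table's bounding box.

A is a table. B is a stool. Two stools sit around the table at the −y, +x sides. The gap between each stool and the table is 170 mm.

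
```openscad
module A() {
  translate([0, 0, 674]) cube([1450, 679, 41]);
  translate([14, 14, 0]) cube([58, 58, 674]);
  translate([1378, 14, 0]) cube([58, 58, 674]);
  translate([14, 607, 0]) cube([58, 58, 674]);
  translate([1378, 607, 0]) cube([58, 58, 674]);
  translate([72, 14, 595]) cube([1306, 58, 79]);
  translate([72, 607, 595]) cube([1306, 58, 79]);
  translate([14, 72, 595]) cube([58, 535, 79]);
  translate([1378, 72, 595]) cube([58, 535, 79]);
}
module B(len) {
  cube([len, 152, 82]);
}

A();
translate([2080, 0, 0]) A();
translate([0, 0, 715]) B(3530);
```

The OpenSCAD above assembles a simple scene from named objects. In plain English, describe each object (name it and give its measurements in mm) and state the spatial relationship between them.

A is a table: top 1450 mm (x) × 679 mm (y), 41 mm thick, upper face at z = 715 mm, on four 58×58 mm square legs, each inset 14 mm from the nearest pair of top edges, running from z = 0 to the bottom of the top. Four apron rails, 58 mm thick and 79 mm tall, run between adjacent legs with their top edges flush with the underside of the top and their outer faces flush with the legs' outer faces.

B is a rectangular beam 3530 mm long (x), 152 mm deep (y), 82 mm thick (z).

The beam spans the tops of two tables placed 630 mm apart, resting at z = 715 mm.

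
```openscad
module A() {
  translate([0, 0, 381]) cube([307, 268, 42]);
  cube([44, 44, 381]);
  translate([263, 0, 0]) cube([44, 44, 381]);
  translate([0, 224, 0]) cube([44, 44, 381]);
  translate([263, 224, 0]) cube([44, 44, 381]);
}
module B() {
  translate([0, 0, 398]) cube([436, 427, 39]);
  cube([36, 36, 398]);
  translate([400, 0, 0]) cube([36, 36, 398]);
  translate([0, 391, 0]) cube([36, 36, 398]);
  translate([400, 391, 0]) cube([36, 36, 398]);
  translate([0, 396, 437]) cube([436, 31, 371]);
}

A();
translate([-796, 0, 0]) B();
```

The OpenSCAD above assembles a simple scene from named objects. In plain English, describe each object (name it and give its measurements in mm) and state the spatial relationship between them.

A is a four-legged stool. The seat is a 307×268×42 mm slab whose top surface is at z = 423 mm; four square legs, each 44×44 mm in cross-section, run from the floor (z = 0) to the underside of the seat, each flush with a corner of the seat.

B is a chair: 436×427 mm seat, 39 mm thick, top at z = 437 mm, on four 36 mm square corner legs flush with the seat edges. A 31 mm thick backrest slab spans the full seat width, extending 371 mm above the seat top, its back face flush with the seat's +y edge.

The chair is on the floor beside the stool on its −x side.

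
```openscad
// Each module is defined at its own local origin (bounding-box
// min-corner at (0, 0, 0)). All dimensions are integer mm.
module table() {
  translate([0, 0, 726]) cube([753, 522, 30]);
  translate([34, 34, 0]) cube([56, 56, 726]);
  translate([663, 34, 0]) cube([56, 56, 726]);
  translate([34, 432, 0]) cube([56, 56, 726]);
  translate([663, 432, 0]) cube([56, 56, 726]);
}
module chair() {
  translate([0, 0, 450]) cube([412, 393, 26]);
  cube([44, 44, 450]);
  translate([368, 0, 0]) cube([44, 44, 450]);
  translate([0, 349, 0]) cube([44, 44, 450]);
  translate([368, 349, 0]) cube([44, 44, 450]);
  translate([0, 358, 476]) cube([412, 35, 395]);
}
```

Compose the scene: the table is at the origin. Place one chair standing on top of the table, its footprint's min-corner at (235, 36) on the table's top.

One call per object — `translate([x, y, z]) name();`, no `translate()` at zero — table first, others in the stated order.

table();
translate([235, 36, 756]) chair();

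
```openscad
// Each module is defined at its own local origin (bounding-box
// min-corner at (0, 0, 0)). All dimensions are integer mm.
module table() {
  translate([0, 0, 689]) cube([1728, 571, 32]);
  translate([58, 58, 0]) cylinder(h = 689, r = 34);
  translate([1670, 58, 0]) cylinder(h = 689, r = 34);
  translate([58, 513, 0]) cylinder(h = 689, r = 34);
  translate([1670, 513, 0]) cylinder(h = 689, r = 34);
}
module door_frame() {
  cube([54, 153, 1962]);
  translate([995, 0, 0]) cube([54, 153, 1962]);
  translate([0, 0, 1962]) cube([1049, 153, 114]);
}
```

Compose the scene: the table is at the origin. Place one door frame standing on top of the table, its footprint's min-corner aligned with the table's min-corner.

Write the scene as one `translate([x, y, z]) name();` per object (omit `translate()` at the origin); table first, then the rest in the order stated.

table();
translate([0, 0, 721]) door_frame();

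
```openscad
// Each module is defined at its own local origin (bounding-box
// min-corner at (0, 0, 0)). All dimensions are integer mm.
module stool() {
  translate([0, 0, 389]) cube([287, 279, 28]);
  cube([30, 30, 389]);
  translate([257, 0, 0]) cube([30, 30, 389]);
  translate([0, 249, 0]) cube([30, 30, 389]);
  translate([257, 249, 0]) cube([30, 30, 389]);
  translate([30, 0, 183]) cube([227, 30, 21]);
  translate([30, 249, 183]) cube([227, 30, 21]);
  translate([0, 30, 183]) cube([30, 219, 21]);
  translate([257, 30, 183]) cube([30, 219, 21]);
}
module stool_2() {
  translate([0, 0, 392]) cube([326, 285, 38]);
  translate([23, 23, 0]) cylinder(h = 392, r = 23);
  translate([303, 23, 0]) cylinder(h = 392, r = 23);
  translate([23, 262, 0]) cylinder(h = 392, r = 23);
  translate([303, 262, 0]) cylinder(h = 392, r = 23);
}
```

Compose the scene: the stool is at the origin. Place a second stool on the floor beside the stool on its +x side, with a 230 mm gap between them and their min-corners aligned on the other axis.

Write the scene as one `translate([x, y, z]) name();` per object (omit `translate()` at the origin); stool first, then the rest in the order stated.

stool();
translate([517, 0, 0]) stool_2();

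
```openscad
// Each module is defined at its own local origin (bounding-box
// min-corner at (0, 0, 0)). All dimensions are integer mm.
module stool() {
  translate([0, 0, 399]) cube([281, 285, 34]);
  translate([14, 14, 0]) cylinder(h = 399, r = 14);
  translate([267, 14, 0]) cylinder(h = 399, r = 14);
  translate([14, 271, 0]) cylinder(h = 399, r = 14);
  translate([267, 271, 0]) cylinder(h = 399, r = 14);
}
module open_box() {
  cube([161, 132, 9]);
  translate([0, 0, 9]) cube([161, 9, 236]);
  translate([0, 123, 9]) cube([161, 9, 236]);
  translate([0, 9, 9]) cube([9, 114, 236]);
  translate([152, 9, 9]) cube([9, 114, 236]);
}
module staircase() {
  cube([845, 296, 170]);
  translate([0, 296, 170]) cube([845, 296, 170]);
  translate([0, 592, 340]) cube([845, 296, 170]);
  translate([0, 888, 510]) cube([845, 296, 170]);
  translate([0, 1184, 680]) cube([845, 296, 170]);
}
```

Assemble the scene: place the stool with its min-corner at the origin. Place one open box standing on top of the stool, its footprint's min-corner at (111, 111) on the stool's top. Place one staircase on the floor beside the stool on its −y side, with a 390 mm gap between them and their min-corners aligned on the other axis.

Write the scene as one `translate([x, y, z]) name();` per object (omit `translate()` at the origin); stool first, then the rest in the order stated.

stool();
translate([111, 111, 433]) open_box();
translate([0, -1870, 0]) staircase();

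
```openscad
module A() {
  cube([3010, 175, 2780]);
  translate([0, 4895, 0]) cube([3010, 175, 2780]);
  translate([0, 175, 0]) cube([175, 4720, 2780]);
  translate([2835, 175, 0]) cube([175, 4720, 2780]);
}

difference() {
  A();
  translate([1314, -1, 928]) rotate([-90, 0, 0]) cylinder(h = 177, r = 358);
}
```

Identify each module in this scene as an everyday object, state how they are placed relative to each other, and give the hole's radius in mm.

The subtracted cylinder has r = 358 mm.

A is a house frame. The house frame has a circular hole through its front wall. The hole's radius is 358 mm.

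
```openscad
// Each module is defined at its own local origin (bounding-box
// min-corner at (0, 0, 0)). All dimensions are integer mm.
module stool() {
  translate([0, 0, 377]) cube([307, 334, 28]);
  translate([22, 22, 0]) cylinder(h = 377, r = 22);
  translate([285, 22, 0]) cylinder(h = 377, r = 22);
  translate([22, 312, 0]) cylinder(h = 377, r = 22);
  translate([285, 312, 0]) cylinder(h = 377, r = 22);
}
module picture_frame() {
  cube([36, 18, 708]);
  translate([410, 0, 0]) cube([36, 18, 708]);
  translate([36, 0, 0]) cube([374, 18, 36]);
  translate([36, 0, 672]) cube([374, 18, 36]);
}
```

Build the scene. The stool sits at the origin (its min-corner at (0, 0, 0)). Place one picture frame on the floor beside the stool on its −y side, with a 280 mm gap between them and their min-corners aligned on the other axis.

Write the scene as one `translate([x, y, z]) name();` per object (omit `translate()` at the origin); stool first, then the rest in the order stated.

stool();
translate([0, -298, 0]) picture_frame();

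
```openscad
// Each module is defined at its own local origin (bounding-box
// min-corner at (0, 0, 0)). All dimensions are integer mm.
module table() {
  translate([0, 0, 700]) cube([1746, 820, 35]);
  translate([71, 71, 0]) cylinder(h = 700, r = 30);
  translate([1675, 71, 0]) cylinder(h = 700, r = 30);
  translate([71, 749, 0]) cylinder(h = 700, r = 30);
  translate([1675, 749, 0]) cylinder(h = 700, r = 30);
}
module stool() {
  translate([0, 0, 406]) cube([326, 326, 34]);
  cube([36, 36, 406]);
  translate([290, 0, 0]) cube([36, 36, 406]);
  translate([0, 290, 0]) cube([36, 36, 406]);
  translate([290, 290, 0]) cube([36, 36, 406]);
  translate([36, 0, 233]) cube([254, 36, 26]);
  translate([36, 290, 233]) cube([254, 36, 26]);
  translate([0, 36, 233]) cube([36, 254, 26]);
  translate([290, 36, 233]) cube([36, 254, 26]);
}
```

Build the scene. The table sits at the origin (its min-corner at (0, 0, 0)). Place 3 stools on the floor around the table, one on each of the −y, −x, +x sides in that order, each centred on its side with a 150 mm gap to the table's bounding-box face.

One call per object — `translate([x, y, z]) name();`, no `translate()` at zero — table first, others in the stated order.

table();
translate([710, -476, 0]) stool();
translate([-476, 247, 0]) stool();
translate([1896, 247, 0]) stool();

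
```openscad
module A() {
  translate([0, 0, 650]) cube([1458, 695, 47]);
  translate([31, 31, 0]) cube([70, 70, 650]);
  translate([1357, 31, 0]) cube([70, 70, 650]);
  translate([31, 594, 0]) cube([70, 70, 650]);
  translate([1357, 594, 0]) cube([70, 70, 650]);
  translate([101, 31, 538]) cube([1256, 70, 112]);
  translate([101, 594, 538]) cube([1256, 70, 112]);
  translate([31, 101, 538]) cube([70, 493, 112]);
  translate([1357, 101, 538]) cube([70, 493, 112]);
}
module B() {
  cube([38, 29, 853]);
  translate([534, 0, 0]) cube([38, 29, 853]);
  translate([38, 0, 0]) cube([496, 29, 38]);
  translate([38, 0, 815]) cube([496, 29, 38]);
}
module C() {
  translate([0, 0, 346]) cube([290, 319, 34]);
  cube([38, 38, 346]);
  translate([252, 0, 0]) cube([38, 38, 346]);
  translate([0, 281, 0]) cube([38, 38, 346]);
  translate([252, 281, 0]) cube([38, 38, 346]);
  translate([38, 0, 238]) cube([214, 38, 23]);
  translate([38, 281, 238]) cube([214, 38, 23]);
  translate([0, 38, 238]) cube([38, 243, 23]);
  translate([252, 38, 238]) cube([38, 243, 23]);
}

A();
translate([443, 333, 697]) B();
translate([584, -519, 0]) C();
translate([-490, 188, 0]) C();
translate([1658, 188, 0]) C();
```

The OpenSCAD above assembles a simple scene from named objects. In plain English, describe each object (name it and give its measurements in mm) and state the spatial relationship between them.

A is a table with a 1458×695 mm rectangular top, 47 mm thick, top surface at z = 697 mm, supported by four 70×70 mm square legs, each inset 31 mm from the nearest pair of top edges, running from the floor. Four apron rails, 70 mm thick and 112 mm tall, run between adjacent legs with their top edges flush with the underside of the top and their outer faces flush with the legs' outer faces.

B is a rectangular picture frame lying in the x–z plane (depth along y). The opening is 496 mm wide (x) by 777 mm tall (z), surrounded by a border 38 mm wide on all four sides. The frame is 29 mm deep and is made of two full-height vertical stiles with two horizontal rails fitted between them.

C is a four-legged stool. The seat is a 290×319×34 mm slab whose top surface is at z = 380 mm; four square legs, each 38×38 mm in cross-section, run from the floor (z = 0) to the underside of the seat, each flush with a corner of the seat. Four stretchers, 38 mm wide and 23 mm tall, connect adjacent legs with their undersides at z = 238 mm, each running between the inner faces of the legs it joins and aligned with the legs' outer faces on the other axis.

The picture frame is on top of the table, centred. Three stools sit around the table at the −y, −x, +x sides.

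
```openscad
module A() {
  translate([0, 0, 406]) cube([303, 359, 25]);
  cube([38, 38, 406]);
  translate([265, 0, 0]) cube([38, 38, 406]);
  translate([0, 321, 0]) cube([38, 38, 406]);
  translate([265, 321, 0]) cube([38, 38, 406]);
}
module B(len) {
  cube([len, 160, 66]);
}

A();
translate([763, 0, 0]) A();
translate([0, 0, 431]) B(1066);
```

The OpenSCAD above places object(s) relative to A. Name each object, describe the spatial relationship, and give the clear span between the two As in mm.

A is a stool. B is a beam. A beam spans the tops of two stools. The clear span between the two stools is 460 mm.

Second stool starts at x = 763; first ends at x = 303; clear span = 763 − 303 = 460 mm.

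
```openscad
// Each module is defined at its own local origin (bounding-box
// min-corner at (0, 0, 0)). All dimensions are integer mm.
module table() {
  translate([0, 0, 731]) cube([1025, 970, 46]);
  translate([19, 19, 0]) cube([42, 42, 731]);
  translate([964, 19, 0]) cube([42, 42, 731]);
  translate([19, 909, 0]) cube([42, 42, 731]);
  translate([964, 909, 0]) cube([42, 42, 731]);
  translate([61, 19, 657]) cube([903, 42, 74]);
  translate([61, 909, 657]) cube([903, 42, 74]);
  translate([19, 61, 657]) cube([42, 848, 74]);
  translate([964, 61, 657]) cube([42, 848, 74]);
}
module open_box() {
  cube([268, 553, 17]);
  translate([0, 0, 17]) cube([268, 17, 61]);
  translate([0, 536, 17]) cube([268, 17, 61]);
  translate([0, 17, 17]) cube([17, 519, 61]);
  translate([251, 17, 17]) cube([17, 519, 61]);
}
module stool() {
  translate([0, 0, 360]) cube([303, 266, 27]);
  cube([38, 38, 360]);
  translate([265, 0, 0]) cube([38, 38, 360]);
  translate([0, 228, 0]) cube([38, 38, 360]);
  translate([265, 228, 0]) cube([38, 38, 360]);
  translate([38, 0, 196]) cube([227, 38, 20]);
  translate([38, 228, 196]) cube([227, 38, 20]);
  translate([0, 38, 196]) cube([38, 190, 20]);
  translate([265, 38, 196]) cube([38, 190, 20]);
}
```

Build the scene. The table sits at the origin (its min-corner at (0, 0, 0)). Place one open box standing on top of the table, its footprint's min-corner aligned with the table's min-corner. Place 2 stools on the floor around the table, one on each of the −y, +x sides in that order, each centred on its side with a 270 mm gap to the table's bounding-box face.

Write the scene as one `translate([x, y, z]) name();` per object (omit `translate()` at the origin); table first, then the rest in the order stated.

table();
translate([0, 0, 777]) open_box();
translate([361, -536, 0]) stool();
translate([1295, 352, 0]) stool();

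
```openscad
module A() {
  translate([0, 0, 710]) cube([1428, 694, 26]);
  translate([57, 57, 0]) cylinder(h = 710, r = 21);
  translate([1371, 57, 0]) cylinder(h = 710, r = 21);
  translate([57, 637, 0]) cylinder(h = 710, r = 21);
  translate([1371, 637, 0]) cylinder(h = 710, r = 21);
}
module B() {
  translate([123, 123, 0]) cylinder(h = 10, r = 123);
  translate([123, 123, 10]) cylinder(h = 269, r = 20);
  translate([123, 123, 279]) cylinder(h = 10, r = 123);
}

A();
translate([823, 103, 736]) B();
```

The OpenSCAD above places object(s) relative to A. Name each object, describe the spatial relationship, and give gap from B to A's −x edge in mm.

A is a table. B is a spool. The spool is on top of the table. The gap from the spool to the table's −x edge is 823 mm.

The spool's min-x is at 823; the table's min-x is 0; gap = 823 mm.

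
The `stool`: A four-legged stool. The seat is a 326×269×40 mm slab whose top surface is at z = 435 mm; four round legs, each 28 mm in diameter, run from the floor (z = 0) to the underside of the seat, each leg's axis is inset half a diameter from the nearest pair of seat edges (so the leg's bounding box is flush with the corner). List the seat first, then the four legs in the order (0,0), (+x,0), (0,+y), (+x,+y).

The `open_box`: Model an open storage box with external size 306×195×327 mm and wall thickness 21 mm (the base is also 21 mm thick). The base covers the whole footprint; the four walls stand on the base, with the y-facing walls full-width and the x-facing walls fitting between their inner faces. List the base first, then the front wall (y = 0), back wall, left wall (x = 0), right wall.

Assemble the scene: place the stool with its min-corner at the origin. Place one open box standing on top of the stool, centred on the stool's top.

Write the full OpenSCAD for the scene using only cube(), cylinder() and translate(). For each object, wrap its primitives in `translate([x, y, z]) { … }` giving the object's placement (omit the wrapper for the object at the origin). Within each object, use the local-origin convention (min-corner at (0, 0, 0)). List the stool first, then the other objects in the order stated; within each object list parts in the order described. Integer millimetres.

translate([0, 0, 395]) cube([326, 269, 40]);
translate([14, 14, 0]) cylinder(h = 395, r = 14);
translate([312, 14, 0]) cylinder(h = 395, r = 14);
translate([14, 255, 0]) cylinder(h = 395, r = 14);
translate([312, 255, 0]) cylinder(h = 395, r = 14);
translate([10, 37, 435]) {
  cube([306, 195, 21]);
  translate([0, 0, 21]) cube([306, 21, 306]);
  translate([0, 174, 21]) cube([306, 21, 306]);
  translate([0, 21, 21]) cube([21, 153, 306]);
  translate([285, 21, 21]) cube([21, 153, 306]);
}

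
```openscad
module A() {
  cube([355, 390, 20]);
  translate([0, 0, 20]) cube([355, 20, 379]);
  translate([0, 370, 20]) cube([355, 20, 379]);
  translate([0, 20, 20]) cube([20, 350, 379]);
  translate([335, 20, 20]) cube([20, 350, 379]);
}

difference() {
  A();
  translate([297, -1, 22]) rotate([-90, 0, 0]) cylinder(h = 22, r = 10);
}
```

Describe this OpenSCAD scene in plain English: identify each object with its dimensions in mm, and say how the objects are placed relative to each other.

A is an open-topped rectangular box: outside dimensions 355×390×399 mm, with a uniform wall and base thickness of 20 mm. The base is a full 355×390 slab on the floor; four walls sit on top of the base. The front and back walls (the −y and +y sides) span the full width; the two side walls fit between them.

The open box has a circular hole of radius 10 mm through its front wall, centred at (x = 297, z = 22).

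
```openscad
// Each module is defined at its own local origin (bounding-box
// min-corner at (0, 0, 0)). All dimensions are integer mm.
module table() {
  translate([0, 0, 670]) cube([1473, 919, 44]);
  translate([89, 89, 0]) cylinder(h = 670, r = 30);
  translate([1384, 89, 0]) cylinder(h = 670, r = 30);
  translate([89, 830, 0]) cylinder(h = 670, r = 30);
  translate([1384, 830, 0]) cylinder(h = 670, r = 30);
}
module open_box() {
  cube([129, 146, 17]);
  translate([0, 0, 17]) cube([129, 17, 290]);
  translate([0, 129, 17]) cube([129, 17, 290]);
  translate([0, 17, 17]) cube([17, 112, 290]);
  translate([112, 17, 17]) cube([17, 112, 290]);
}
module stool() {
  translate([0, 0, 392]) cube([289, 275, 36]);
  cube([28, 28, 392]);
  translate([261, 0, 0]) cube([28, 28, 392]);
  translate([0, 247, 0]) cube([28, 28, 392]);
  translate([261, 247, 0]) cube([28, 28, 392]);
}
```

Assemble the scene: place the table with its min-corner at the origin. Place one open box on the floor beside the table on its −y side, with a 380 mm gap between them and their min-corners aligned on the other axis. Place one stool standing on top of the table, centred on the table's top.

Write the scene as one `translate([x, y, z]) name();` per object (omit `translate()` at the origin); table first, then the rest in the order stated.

table();
translate([0, -526, 0]) open_box();
translate([592, 322, 714]) stool();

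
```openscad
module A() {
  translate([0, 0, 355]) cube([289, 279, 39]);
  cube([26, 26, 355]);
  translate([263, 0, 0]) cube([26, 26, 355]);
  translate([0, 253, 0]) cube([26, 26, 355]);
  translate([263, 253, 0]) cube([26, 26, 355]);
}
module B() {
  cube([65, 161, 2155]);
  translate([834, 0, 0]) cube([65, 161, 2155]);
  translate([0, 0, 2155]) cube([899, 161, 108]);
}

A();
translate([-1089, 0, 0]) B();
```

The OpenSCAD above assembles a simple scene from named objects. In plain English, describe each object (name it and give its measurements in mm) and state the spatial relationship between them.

A is a four-legged stool. The seat is 289×279 mm, 39 mm thick, top at z = 394 mm. It stands on four square legs, each 26×26 mm in cross-section, from z = 0 to the seat underside, each flush with a corner of the seat.

B is a door frame. The clear opening is 769 mm wide and 2155 mm high. Two 65 mm wide jambs, 161 mm deep, stand either side of the opening from the floor to the top of the opening. A 108 mm thick head sits across the top of both jambs, spanning the full outside width of the frame.

The door frame is on the floor beside the stool on its −x side.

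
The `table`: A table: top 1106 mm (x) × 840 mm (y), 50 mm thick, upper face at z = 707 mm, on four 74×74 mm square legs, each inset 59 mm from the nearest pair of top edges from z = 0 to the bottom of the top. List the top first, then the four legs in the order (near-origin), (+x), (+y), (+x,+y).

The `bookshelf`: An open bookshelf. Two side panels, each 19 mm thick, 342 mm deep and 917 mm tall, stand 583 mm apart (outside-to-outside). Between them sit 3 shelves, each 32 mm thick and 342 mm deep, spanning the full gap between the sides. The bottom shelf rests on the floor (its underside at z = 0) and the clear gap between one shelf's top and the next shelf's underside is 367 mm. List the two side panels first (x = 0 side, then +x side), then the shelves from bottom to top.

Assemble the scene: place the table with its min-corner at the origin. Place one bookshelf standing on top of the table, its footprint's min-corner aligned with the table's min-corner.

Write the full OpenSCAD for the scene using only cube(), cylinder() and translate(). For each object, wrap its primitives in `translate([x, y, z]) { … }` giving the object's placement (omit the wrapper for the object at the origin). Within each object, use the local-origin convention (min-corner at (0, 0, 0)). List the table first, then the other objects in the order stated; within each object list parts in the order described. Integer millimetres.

translate([0, 0, 657]) cube([1106, 840, 50]);
translate([59, 59, 0]) cube([74, 74, 657]);
translate([973, 59, 0]) cube([74, 74, 657]);
translate([59, 707, 0]) cube([74, 74, 657]);
translate([973, 707, 0]) cube([74, 74, 657]);
translate([0, 0, 707]) {
  cube([19, 342, 917]);
  translate([564, 0, 0]) cube([19, 342, 917]);
  translate([19, 0, 0]) cube([545, 342, 32]);
  translate([19, 0, 399]) cube([545, 342, 32]);
  translate([19, 0, 798]) cube([545, 342, 32]);
}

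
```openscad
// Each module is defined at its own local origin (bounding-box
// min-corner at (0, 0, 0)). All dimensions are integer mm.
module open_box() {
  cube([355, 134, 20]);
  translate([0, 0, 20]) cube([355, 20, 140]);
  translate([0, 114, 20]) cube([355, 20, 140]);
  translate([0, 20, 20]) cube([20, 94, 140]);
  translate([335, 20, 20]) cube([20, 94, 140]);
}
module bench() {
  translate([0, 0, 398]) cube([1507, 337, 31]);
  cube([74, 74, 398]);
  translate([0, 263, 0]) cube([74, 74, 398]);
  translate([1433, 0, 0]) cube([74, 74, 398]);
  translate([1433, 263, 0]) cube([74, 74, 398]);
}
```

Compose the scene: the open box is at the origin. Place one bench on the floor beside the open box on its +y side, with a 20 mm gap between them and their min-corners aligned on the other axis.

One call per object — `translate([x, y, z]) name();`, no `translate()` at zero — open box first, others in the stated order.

open_box();
translate([0, 154, 0]) bench();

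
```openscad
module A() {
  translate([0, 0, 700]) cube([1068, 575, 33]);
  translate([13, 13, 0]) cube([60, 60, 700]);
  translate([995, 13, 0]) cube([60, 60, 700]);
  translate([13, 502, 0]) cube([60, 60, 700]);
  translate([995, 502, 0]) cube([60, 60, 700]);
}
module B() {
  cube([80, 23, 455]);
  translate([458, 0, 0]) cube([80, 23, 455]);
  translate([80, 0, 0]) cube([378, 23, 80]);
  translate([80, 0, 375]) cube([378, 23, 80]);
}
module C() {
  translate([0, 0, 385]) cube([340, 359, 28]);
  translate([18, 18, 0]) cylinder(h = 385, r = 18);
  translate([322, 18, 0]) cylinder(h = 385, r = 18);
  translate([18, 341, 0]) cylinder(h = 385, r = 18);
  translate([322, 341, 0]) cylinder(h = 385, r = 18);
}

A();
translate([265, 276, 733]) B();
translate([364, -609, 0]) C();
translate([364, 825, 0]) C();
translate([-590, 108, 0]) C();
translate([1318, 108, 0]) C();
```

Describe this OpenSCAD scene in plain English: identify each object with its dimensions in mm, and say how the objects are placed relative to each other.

A is a rectangular dining table. The top is 1068×575×33 mm with its upper surface at z = 733 mm. It stands on four 60×60 mm square legs, each inset 13 mm from the nearest pair of top edges, running from the floor to the underside of the top.

B is a rectangular picture frame lying in the x–z plane (depth along y). The opening is 378 mm wide (x) by 295 mm tall (z), surrounded by a border 80 mm wide on all four sides. The frame is 23 mm deep and is made of two full-height vertical stiles with two horizontal rails fitted between them.

C is a four-legged stool. The seat is 340×359 mm, 28 mm thick, top at z = 413 mm. It stands on four round legs, each 36 mm in diameter, from z = 0 to the seat underside, each leg's axis is inset half a diameter from the nearest pair of seat edges (so the leg's bounding box is flush with the corner).

The picture frame is on top of the table, centred. Four stools sit around the table at the −y, +y, −x, +x sides.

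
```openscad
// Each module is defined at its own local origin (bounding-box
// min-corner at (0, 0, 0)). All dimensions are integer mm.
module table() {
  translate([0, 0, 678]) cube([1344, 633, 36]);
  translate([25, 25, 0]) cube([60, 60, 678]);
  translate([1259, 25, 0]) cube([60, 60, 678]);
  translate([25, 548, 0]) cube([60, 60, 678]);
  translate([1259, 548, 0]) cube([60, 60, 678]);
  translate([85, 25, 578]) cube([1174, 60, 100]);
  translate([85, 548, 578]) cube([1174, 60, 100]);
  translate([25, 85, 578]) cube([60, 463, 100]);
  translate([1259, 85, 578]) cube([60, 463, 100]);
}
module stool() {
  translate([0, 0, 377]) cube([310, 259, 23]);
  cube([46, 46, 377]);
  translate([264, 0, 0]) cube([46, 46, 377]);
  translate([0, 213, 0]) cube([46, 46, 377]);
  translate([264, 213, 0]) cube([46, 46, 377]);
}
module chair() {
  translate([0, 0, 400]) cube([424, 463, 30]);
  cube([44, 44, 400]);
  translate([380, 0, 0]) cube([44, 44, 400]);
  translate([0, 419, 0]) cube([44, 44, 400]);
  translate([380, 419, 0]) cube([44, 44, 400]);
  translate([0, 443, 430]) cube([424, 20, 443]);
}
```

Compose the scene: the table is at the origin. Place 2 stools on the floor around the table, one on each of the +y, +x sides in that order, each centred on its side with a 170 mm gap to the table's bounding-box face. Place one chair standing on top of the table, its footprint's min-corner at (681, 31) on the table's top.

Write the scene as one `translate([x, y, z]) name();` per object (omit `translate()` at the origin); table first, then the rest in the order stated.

table();
translate([517, 803, 0]) stool();
translate([1514, 187, 0]) stool();
translate([681, 31, 714]) chair();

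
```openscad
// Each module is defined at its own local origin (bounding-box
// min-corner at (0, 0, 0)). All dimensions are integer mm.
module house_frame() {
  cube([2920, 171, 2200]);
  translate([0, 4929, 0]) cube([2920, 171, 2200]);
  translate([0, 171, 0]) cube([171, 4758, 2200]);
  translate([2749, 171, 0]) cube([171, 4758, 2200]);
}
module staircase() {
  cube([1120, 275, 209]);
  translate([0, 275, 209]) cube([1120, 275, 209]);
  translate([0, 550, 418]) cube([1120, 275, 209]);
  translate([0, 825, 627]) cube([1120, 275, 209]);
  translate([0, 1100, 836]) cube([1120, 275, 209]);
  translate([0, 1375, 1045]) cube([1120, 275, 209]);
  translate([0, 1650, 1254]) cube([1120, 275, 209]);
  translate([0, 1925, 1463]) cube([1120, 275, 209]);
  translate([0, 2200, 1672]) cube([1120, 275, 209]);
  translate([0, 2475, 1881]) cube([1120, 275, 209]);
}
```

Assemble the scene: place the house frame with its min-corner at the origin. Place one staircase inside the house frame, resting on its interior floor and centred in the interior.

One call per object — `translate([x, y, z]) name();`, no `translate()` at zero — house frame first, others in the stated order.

house_frame();
translate([900, 1175, 0]) staircase();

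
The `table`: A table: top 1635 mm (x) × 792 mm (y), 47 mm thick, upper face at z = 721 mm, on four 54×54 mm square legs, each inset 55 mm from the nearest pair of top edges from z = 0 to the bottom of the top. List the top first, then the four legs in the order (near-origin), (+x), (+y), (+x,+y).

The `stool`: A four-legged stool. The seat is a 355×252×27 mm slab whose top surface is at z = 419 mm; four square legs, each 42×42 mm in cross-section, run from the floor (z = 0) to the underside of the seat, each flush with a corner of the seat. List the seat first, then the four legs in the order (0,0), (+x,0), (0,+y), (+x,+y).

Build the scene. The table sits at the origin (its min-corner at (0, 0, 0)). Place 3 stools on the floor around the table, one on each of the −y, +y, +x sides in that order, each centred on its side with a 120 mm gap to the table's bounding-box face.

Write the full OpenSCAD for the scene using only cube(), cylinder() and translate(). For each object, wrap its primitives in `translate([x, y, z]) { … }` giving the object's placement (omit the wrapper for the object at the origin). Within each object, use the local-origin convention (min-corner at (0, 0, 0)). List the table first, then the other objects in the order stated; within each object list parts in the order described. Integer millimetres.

translate([0, 0, 674]) cube([1635, 792, 47]);
translate([55, 55, 0]) cube([54, 54, 674]);
translate([1526, 55, 0]) cube([54, 54, 674]);
translate([55, 683, 0]) cube([54, 54, 674]);
translate([1526, 683, 0]) cube([54, 54, 674]);
translate([640, -372, 0]) {
  translate([0, 0, 392]) cube([355, 252, 27]);
  cube([42, 42, 392]);
  translate([313, 0, 0]) cube([42, 42, 392]);
  translate([0, 210, 0]) cube([42, 42, 392]);
  translate([313, 210, 0]) cube([42, 42, 392]);
}
translate([640, 912, 0]) {
  translate([0, 0, 392]) cube([355, 252, 27]);
  cube([42, 42, 392]);
  translate([313, 0, 0]) cube([42, 42, 392]);
  translate([0, 210, 0]) cube([42, 42, 392]);
  translate([313, 210, 0]) cube([42, 42, 392]);
}
translate([1755, 270, 0]) {
  translate([0, 0, 392]) cube([355, 252, 27]);
  cube([42, 42, 392]);
  translate([313, 0, 0]) cube([42, 42, 392]);
  translate([0, 210, 0]) cube([42, 42, 392]);
  translate([313, 210, 0]) cube([42, 42, 392]);
}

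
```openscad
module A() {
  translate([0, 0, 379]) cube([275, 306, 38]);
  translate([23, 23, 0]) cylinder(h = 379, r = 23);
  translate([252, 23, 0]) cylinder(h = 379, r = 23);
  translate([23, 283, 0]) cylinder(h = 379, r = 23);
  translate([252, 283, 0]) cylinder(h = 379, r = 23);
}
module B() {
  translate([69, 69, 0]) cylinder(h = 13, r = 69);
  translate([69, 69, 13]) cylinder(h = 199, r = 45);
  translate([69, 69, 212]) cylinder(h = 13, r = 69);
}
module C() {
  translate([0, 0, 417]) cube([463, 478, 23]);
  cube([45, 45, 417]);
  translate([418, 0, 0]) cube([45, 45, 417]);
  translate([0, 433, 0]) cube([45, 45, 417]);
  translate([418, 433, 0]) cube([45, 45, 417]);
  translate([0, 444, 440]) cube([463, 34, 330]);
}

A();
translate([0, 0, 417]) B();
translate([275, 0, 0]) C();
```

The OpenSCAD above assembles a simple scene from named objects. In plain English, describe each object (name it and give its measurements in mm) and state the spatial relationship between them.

A is a simple wooden stool: a rectangular seat 275 mm (x) by 306 mm (y), 38 mm thick, top face at z = 417 mm, on four round legs, each 46 mm in diameter. The legs rest on z = 0, each leg's axis is inset half a diameter from the nearest pair of seat edges (so the leg's bounding box is flush with the corner).

B is a spool: two coaxial disc flanges of radius 69 mm and thickness 13 mm, joined by a core cylinder of radius 45 mm and height 199 mm. The lower flange rests on z = 0 and the three cylinders share a vertical axis.

C is a chair: 463×478 mm seat, 23 mm thick, top at z = 440 mm, on four 45 mm square corner legs flush with the seat edges. A 34 mm thick backrest slab spans the full seat width, extending 330 mm above the seat top, its back face flush with the seat's +y edge.

The spool is on top of the stool. The chair is against the stool's +x side, with their −y faces flush.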